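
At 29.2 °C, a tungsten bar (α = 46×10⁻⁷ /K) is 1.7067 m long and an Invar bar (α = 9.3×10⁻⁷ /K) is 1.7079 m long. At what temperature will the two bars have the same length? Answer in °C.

Equal length when α₁L₁ΔT − α₂L₂ΔT = L₂ − L₁ = 1.20×10⁻³ m
α₁L₁ = 7.85082×10⁻⁶, α₂L₂ = 1.588347×10⁻⁶ → Δ(αL) = 6.262473×10⁻⁶ m/K
ΔT = 1.20×10⁻³ / 6.262473×10⁻⁶ = 191.618 K, so T = 29.2 + 191.618 = 220.818 °C

T = 220.8 °C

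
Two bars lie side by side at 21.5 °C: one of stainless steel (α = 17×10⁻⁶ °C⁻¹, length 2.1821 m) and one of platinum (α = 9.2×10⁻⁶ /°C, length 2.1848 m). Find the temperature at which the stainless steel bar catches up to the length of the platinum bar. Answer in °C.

T = 180.4 °C

Equal length when α₁L₁ΔT − α₂L₂ΔT = L₂ − L₁ = 2.70×10⁻³ m
α₁L₁ = 3.70957×10⁻⁵, α₂L₂ = 2.010016×10⁻⁵ → Δ(αL) = 1.699554×10⁻⁵ m/K
ΔT = 2.70×10⁻³ / 1.699554×10⁻⁵ = 158.865 K, so T = 21.5 + 158.865 = 180.365 °C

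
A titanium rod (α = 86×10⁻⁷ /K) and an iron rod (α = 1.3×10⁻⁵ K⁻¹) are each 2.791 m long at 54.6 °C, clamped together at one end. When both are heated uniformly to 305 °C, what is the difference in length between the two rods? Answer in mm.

ΔT = 250.4 K
titanium: ΔL = 86×10⁻⁷ × 2.791 m × 250.4 = 6.0103×10⁻³ m = 6.0103 mm
iron: ΔL = 1.3×10⁻⁵ × 2.791 m × 250.4 = 9.0853×10⁻³ m = 9.0853 mm
difference = 9.0853 − 6.0103 = 3.0750 mm

3.08 mm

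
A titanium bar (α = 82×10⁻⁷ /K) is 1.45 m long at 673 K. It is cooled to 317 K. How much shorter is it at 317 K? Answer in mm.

|ΔT| = |317 − 673| = 356 K
ΔL = αL₀ΔT = (82×10⁻⁷)(1.45)(356) = 4.23×10⁻³ m

ΔL = 4.23 mm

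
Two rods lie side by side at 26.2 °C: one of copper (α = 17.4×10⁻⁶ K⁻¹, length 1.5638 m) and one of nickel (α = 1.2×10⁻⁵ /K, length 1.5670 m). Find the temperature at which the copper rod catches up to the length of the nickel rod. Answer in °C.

L₁(1 + α₁ΔT) = L₂(1 + α₂ΔT) ⇒ ΔT = (L₂ − L₁)/(α₁L₁ − α₂L₂)
L₂ − L₁ = 1.5670 − 1.5638 = 3.20×10⁻³ m
α₁L₁ − α₂L₂ = 17.4×10⁻⁶×1.5638 − 1.2×10⁻⁵×1.5670 = 8.40612×10⁻⁶ m/K
ΔT = 3.20×10⁻³ / 8.40612×10⁻⁶ = 380.675 K
T = 26.2 + 380.675 = 406.875 °C

T = 406.9 °C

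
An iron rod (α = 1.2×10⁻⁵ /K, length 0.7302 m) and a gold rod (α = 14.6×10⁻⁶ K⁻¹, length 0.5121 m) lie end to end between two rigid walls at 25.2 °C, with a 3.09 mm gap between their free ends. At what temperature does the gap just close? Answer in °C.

α₁L₁ = 8.7624×10⁻⁶ m/K, α₂L₂ = 7.47666×10⁻⁶ m/K → total 1.623906×10⁻⁵ m/K
ΔT = g/(α₁L₁+α₂L₂) = 3.09×10⁻³ / 1.623906×10⁻⁵ = 190.28 K
T = 25.2 + 190.28 = 215.48 °C

T = 215 °C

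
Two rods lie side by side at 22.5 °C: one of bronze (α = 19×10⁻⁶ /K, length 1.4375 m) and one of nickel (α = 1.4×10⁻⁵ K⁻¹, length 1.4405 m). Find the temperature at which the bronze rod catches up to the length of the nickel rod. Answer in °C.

T = 442.3 °C

Equal length when α₁L₁ΔT − α₂L₂ΔT = L₂ − L₁ = 3.00×10⁻³ m
α₁L₁ = 2.73125×10⁻⁵, α₂L₂ = 2.0167×10⁻⁵ → Δ(αL) = 7.1455×10⁻⁶ m/K
ΔT = 3.00×10⁻³ / 7.1455×10⁻⁶ = 419.845 K, so T = 22.5 + 419.845 = 442.345 °C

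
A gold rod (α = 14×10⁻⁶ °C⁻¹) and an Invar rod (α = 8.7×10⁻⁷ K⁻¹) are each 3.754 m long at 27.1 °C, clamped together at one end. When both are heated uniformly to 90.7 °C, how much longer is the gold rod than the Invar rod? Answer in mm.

3.13 mm

ΔT = 63.6 K
gold: ΔL = 14×10⁻⁶ × 3.754 m × 63.6 = 3.3426×10⁻³ m = 3.3426 mm
Invar: ΔL = 8.7×10⁻⁷ × 3.754 m × 63.6 = 2.0772×10⁻⁴ m = 0.20772 mm
difference = 3.3426 − 0.20772 = 3.13488 mm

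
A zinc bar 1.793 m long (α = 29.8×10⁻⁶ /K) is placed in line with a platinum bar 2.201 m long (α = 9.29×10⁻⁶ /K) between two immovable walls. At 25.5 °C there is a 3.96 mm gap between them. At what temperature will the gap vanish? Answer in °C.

T = 79.1 °C

α₁L₁ = 5.34314×10⁻⁵ m/K, α₂L₂ = 2.044729×10⁻⁵ m/K → total 7.387869×10⁻⁵ m/K
ΔT = g/(α₁L₁+α₂L₂) = 3.96×10⁻³ / 7.387869×10⁻⁵ = 53.601 K
T = 25.5 + 53.601 = 79.101 °C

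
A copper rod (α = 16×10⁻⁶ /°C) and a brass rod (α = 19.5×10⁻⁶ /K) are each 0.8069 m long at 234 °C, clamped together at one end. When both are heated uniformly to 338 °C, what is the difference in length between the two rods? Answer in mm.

ΔT = 104 K
copper: ΔL = 16×10⁻⁶ × 0.8069 m × 104 = 1.3427×10⁻³ m = 1.3427 mm
brass: ΔL = 19.5×10⁻⁶ × 0.8069 m × 104 = 1.6364×10⁻³ m = 1.6364 mm
difference = 1.6364 − 1.3427 = 0.2937 mm

0.294 mm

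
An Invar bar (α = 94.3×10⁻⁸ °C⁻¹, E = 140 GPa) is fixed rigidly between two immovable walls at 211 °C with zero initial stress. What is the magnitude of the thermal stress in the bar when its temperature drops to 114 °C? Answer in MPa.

σ = 12.8 MPa

Fully constrained: the free strain ε = αΔT is blocked, so σ = Eε = EαΔT.
|ΔT| = 97 K
σ = 140×10⁹ × 94.3×10⁻⁸ × 97 = 1.28×10⁷ Pa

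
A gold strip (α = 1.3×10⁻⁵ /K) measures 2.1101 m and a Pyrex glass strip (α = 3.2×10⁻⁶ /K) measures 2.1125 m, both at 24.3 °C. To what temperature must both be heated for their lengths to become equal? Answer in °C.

L₁(1 + α₁ΔT) = L₂(1 + α₂ΔT) ⇒ ΔT = (L₂ − L₁)/(α₁L₁ − α₂L₂)
L₂ − L₁ = 2.1125 − 2.1101 = 2.40×10⁻³ m
α₁L₁ − α₂L₂ = 1.3×10⁻⁵×2.1101 − 3.2×10⁻⁶×2.1125 = 2.06713×10⁻⁵ m/K
ΔT = 2.40×10⁻³ / 2.06713×10⁻⁵ = 116.103 K
T = 24.3 + 116.103 = 140.403 °C

T = 140.4 °C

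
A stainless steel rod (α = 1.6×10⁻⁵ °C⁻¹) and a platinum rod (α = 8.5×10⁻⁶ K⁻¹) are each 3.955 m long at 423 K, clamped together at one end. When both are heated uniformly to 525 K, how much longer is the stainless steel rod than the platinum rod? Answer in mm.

3.03 mm

ΔT = 102 K
stainless steel: ΔL = 1.6×10⁻⁵ × 3.955 m × 102 = 6.4546×10⁻³ m = 6.4546 mm
platinum: ΔL = 8.5×10⁻⁶ × 3.955 m × 102 = 3.4290×10⁻³ m = 3.4290 mm
difference = 6.4546 − 3.4290 = 3.0256 mm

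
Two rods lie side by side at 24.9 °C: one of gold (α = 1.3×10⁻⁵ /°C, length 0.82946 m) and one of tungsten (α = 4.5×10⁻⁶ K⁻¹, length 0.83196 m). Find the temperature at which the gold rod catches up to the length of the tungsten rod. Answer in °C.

T = 380.1 °C

L₁(1 + α₁ΔT) = L₂(1 + α₂ΔT) ⇒ ΔT = (L₂ − L₁)/(α₁L₁ − α₂L₂)
L₂ − L₁ = 0.83196 − 0.82946 = 2.50×10⁻³ m
α₁L₁ − α₂L₂ = 1.3×10⁻⁵×0.82946 − 4.5×10⁻⁶×0.83196 = 7.03916×10⁻⁶ m/K
ΔT = 2.50×10⁻³ / 7.03916×10⁻⁶ = 355.156 K
T = 24.9 + 355.156 = 380.056 °C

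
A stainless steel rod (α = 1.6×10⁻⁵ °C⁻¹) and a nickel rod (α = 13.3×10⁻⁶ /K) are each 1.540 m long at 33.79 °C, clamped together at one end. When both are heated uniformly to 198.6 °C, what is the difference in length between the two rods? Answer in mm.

ΔT = 164.81 K
stainless steel: ΔL = 1.6×10⁻⁵ × 1.540 m × 164.81 = 4.0609×10⁻³ m = 4.0609 mm
nickel: ΔL = 13.3×10⁻⁶ × 1.540 m × 164.81 = 3.3756×10⁻³ m = 3.3756 mm
difference = 4.0609 − 3.3756 = 0.6853 mm

0.685 mm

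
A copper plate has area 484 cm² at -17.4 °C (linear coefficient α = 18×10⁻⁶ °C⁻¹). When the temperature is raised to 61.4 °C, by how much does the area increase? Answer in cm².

ΔA = 1.37 cm²

Area coefficient ≈ 2α; |ΔT| = 78.8 K
ΔA = 2αA₀ΔT = 2(18×10⁻⁶)(484)(78.8) = 1.37 cm²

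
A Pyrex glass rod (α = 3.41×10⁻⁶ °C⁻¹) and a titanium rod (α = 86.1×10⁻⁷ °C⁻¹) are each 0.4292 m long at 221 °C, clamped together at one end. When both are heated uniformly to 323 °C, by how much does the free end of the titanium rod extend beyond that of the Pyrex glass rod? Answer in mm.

ΔT = 102 K
Pyrex glass: ΔL = 3.41×10⁻⁶ × 0.4292 m × 102 = 1.4928×10⁻⁴ m = 0.14928 mm
titanium: ΔL = 86.1×10⁻⁷ × 0.4292 m × 102 = 3.7693×10⁻⁴ m = 0.37693 mm
difference = 0.37693 − 0.14928 = 0.22765 mm

0.228 mm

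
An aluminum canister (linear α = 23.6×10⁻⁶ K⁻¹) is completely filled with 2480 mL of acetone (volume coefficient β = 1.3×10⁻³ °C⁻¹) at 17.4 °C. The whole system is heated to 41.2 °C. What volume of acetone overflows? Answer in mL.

The canister also expands: β_container ≈ 3α = 7.08×10⁻⁵ /K
Net overflow = V₀(β_liq − 3α_cont)ΔT
β − 3α = 1.30×10⁻³ − 7.08×10⁻⁵ = 1.2292×10⁻³ /K; ΔT = 23.8 K
ΔV = 2480 × 1.2292×10⁻³ × 23.8 = 72.6 mL

72.6 mL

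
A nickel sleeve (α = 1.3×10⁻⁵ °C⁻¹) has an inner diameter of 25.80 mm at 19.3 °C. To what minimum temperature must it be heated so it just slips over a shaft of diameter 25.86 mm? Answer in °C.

T = 198 °C

Required Δd = 25.86 − 25.80 = 0.06 mm
Δd = αd₀ΔT ⇒ ΔT = Δd/(αd₀) = 0.06 / (1.3×10⁻⁵ × 25.80) = 178.89 K
T_min = 19.3 + 178.89 = 198.19 °C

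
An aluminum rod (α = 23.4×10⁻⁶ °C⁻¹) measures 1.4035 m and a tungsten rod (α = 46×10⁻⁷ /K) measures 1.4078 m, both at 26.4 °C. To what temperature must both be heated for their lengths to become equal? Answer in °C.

T = 189.5 °C

Equal length when α₁L₁ΔT − α₂L₂ΔT = L₂ − L₁ = 4.30×10⁻³ m
α₁L₁ = 3.28419×10⁻⁵, α₂L₂ = 6.47588×10⁻⁶ → Δ(αL) = 2.636602×10⁻⁵ m/K
ΔT = 4.30×10⁻³ / 2.636602×10⁻⁵ = 163.089 K, so T = 26.4 + 163.089 = 189.489 °C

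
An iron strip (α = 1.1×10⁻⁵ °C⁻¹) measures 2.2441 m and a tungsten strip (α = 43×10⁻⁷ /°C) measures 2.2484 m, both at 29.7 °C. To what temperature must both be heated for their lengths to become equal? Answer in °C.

L₁(1 + α₁ΔT) = L₂(1 + α₂ΔT) ⇒ ΔT = (L₂ − L₁)/(α₁L₁ − α₂L₂)
L₂ − L₁ = 2.2484 − 2.2441 = 4.30×10⁻³ m
α₁L₁ − α₂L₂ = 1.1×10⁻⁵×2.2441 − 43×10⁻⁷×2.2484 = 1.501698×10⁻⁵ m/K
ΔT = 4.30×10⁻³ / 1.501698×10⁻⁵ = 286.343 K
T = 29.7 + 286.343 = 316.043 °C

T = 316.0 °C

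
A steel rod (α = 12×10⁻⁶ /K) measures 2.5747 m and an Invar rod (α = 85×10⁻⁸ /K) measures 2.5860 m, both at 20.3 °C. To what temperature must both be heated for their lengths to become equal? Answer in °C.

L₁(1 + α₁ΔT) = L₂(1 + α₂ΔT) ⇒ ΔT = (L₂ − L₁)/(α₁L₁ − α₂L₂)
L₂ − L₁ = 2.5860 − 2.5747 = 1.13×10⁻² m
α₁L₁ − α₂L₂ = 12×10⁻⁶×2.5747 − 85×10⁻⁸×2.5860 = 2.86983×10⁻⁵ m/K
ΔT = 1.13×10⁻² / 2.86983×10⁻⁵ = 393.752 K
T = 20.3 + 393.752 = 414.052 °C

T = 414.1 °C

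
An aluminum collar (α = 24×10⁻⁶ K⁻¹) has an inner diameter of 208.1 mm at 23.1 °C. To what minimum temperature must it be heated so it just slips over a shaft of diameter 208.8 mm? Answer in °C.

Required Δd = 208.8 − 208.1 = 0.7 mm
Δd = αd₀ΔT ⇒ ΔT = Δd/(αd₀) = 0.7 / (24×10⁻⁶ × 208.1) = 140.16 K
T_min = 23.1 + 140.16 = 163.26 °C

T = 163 °C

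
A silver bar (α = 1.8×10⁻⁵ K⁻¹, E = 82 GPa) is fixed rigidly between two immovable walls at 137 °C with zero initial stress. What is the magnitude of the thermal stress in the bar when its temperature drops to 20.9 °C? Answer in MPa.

Fully constrained: the free strain ε = αΔT is blocked, so σ = Eε = EαΔT.
|ΔT| = 116.1 K
σ = 82.0×10⁹ × 1.8×10⁻⁵ × 116.1 = 1.71×10⁸ Pa

σ = 171 MPa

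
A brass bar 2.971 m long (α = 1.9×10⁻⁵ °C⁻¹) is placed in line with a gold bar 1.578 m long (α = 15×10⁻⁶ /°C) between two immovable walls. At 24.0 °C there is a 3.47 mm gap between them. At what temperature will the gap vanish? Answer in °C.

T = 67.3 °C

Gap closes when ΔL₁ + ΔL₂ = 3.47 mm = 3.47×10⁻³ m
(α₁L₁ + α₂L₂)ΔT = g
α₁L₁ + α₂L₂ = 1.9×10⁻⁵×2.971 + 15×10⁻⁶×1.578 = 8.0119×10⁻⁵ m/K
ΔT = 3.47×10⁻³ / 8.0119×10⁻⁵ = 43.311 K
T = 24.0 + 43.311 = 67.311 °C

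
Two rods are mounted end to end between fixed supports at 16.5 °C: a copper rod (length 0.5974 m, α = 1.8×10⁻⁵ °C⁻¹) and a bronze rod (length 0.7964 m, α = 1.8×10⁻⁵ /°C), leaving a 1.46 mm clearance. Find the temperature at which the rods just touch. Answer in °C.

T = 74.7 °C

α₁L₁ = 1.07532×10⁻⁵ m/K, α₂L₂ = 1.43352×10⁻⁵ m/K → total 2.50884×10⁻⁵ m/K
ΔT = g/(α₁L₁+α₂L₂) = 1.46×10⁻³ / 2.50884×10⁻⁵ = 58.194 K
T = 16.5 + 58.194 = 74.694 °C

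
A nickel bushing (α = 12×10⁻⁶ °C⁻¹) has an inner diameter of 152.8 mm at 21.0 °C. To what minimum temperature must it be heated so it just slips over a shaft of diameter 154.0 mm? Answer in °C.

T = 675 °C

Required Δd = 154.0 − 152.8 = 1.2 mm
Δd = αd₀ΔT ⇒ ΔT = Δd/(αd₀) = 1.2 / (12×10⁻⁶ × 152.8) = 654.45 K
T_min = 21.0 + 654.45 = 675.45 °C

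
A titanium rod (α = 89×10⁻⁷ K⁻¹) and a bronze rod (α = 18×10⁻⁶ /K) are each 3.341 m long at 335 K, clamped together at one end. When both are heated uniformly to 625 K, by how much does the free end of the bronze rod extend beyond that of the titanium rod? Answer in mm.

8.82 mm

ΔT = 290 K
titanium: ΔL = 89×10⁻⁷ × 3.341 m × 290 = 8.6231×10⁻³ m = 8.6231 mm
bronze: ΔL = 18×10⁻⁶ × 3.341 m × 290 = 1.7440×10⁻² m = 17.440 mm
difference = 17.440 − 8.6231 = 8.8169 mm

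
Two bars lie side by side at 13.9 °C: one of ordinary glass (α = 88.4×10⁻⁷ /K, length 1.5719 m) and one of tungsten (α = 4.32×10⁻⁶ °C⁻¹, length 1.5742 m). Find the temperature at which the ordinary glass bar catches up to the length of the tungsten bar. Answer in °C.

T = 338.1 °C

Equal length when α₁L₁ΔT − α₂L₂ΔT = L₂ − L₁ = 2.30×10⁻³ m
α₁L₁ = 1.3895596×10⁻⁵, α₂L₂ = 6.800544×10⁻⁶ → Δ(αL) = 7.095052×10⁻⁶ m/K
ΔT = 2.30×10⁻³ / 7.095052×10⁻⁶ = 324.170 K, so T = 13.9 + 324.170 = 338.070 °C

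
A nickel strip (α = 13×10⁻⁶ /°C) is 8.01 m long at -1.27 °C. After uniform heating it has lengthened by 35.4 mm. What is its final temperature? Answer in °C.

ΔL = αL₀ΔT ⇒ ΔT = ΔL / (αL₀)
ΔT = 35.4×10⁻³ m / (13×10⁻⁶ × 8.01 m) = 339.96 K
T = -1.27 + 339.96 = 338.69 °C

T = 339 °C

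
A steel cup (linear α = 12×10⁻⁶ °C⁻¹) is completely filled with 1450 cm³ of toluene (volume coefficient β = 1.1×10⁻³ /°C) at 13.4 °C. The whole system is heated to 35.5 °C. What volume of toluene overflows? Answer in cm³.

34.1 cm³

The cup also expands: β_container ≈ 3α = 3.6×10⁻⁵ /K
Net overflow = V₀(β_liq − 3α_cont)ΔT
β − 3α = 1.10×10⁻³ − 3.6×10⁻⁵ = 1.064×10⁻³ /K; ΔT = 22.1 K
ΔV = 1450 × 1.064×10⁻³ × 22.1 = 34.1 cm³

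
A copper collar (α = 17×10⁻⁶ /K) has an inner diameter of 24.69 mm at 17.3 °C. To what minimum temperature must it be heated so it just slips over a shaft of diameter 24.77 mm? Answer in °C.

T = 208 °C

Required Δd = 24.77 − 24.69 = 0.08 mm
Δd = αd₀ΔT ⇒ ΔT = Δd/(αd₀) = 0.08 / (17×10⁻⁶ × 24.69) = 190.60 K
T_min = 17.3 + 190.60 = 207.90 °C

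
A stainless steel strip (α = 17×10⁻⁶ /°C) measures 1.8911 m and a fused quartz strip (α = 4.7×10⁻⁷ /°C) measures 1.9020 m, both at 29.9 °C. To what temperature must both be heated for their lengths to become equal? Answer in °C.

T = 378.6 °C

Equal length when α₁L₁ΔT − α₂L₂ΔT = L₂ − L₁ = 1.09×10⁻² m
α₁L₁ = 3.21487×10⁻⁵, α₂L₂ = 8.9394×10⁻⁷ → Δ(αL) = 3.125476×10⁻⁵ m/K
ΔT = 1.09×10⁻² / 3.125476×10⁻⁵ = 348.747 K, so T = 29.9 + 348.747 = 378.647 °C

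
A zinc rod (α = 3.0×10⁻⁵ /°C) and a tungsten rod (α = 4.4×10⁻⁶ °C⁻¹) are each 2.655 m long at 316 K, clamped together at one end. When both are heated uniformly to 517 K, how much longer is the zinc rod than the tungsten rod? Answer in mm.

13.7 mm

ΔT = 201 K
zinc: ΔL = 3.0×10⁻⁵ × 2.655 m × 201 = 1.6010×10⁻² m = 16.010 mm
tungsten: ΔL = 4.4×10⁻⁶ × 2.655 m × 201 = 2.3481×10⁻³ m = 2.3481 mm
difference = 16.010 − 2.3481 = 13.6619 mm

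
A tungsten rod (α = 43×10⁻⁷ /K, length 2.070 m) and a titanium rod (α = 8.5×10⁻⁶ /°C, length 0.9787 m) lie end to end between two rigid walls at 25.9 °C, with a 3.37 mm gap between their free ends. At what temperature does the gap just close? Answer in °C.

T = 222 °C

Gap closes when ΔL₁ + ΔL₂ = 3.37 mm = 3.37×10⁻³ m
(α₁L₁ + α₂L₂)ΔT = g
α₁L₁ + α₂L₂ = 43×10⁻⁷×2.070 + 8.5×10⁻⁶×0.9787 = 1.721995×10⁻⁵ m/K
ΔT = 3.37×10⁻³ / 1.721995×10⁻⁵ = 195.70 K
T = 25.9 + 195.70 = 221.60 °C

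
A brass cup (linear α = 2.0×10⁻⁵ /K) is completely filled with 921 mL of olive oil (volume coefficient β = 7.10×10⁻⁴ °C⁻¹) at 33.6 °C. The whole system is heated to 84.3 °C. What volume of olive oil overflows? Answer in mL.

30.4 mL

The cup also expands: β_container ≈ 3α = 6.0×10⁻⁵ /K
Net overflow = V₀(β_liq − 3α_cont)ΔT
β − 3α = 7.10×10⁻⁴ − 6.0×10⁻⁵ = 6.50×10⁻⁴ /K; ΔT = 50.7 K
ΔV = 921 × 6.50×10⁻⁴ × 50.7 = 30.4 mL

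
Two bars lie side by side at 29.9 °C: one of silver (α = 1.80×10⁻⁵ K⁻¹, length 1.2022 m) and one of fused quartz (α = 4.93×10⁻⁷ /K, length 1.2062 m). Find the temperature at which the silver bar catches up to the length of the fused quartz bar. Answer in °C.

L₁(1 + α₁ΔT) = L₂(1 + α₂ΔT) ⇒ ΔT = (L₂ − L₁)/(α₁L₁ − α₂L₂)
L₂ − L₁ = 1.2062 − 1.2022 = 4.00×10⁻³ m
α₁L₁ − α₂L₂ = 1.80×10⁻⁵×1.2022 − 4.93×10⁻⁷×1.2062 = 2.10449434×10⁻⁵ m/K
ΔT = 4.00×10⁻³ / 2.10449434×10⁻⁵ = 190.069 K
T = 29.9 + 190.069 = 219.969 °C

T = 220.0 °C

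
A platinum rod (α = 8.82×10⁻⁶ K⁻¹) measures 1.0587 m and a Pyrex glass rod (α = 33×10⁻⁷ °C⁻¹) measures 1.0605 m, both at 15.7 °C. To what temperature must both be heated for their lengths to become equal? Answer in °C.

T = 324.0 °C

L₁(1 + α₁ΔT) = L₂(1 + α₂ΔT) ⇒ ΔT = (L₂ − L₁)/(α₁L₁ − α₂L₂)
L₂ − L₁ = 1.0605 − 1.0587 = 1.80×10⁻³ m
α₁L₁ − α₂L₂ = 8.82×10⁻⁶×1.0587 − 33×10⁻⁷×1.0605 = 5.838084×10⁻⁶ m/K
ΔT = 1.80×10⁻³ / 5.838084×10⁻⁶ = 308.320 K
T = 15.7 + 308.320 = 324.020 °C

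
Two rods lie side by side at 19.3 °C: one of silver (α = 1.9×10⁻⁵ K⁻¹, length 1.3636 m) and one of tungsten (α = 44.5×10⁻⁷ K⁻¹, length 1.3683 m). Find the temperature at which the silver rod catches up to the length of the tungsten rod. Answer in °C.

Equal length when α₁L₁ΔT − α₂L₂ΔT = L₂ − L₁ = 4.70×10⁻³ m
α₁L₁ = 2.59084×10⁻⁵, α₂L₂ = 6.088935×10⁻⁶ → Δ(αL) = 1.9819465×10⁻⁵ m/K
ΔT = 4.70×10⁻³ / 1.9819465×10⁻⁵ = 237.141 K, so T = 19.3 + 237.141 = 256.441 °C

T = 256.4 °C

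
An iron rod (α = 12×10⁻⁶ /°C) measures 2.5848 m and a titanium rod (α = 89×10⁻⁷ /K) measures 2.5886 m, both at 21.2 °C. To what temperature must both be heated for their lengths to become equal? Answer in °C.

Equal length when α₁L₁ΔT − α₂L₂ΔT = L₂ − L₁ = 3.80×10⁻³ m
α₁L₁ = 3.10176×10⁻⁵, α₂L₂ = 2.303854×10⁻⁵ → Δ(αL) = 7.97906×10⁻⁶ m/K
ΔT = 3.80×10⁻³ / 7.97906×10⁻⁶ = 476.247 K, so T = 21.2 + 476.247 = 497.447 °C

T = 497.4 °C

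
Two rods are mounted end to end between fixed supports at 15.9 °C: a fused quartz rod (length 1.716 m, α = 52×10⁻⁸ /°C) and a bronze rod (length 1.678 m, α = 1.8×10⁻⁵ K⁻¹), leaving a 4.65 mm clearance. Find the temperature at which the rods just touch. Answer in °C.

T = 165 °C

Gap closes when ΔL₁ + ΔL₂ = 4.65 mm = 4.65×10⁻³ m
(α₁L₁ + α₂L₂)ΔT = g
α₁L₁ + α₂L₂ = 52×10⁻⁸×1.716 + 1.8×10⁻⁵×1.678 = 3.109632×10⁻⁵ m/K
ΔT = 4.65×10⁻³ / 3.109632×10⁻⁵ = 149.54 K
T = 15.9 + 149.54 = 165.44 °C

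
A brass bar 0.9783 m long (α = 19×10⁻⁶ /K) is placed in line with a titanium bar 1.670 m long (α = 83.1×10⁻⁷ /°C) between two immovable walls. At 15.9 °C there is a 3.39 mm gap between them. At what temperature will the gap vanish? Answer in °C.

T = 120 °C

α₁L₁ = 1.85877×10⁻⁵ m/K, α₂L₂ = 1.38777×10⁻⁵ m/K → total 3.24654×10⁻⁵ m/K
ΔT = g/(α₁L₁+α₂L₂) = 3.39×10⁻³ / 3.24654×10⁻⁵ = 104.42 K
T = 15.9 + 104.42 = 120.32 °C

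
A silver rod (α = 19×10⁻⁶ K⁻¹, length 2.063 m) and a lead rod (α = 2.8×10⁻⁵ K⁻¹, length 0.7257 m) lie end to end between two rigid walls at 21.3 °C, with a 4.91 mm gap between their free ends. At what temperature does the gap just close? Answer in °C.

T = 104 °C

Gap closes when ΔL₁ + ΔL₂ = 4.91 mm = 4.91×10⁻³ m
(α₁L₁ + α₂L₂)ΔT = g
α₁L₁ + α₂L₂ = 19×10⁻⁶×2.063 + 2.8×10⁻⁵×0.7257 = 5.95166×10⁻⁵ m/K
ΔT = 4.91×10⁻³ / 5.95166×10⁻⁵ = 82.50 K
T = 21.3 + 82.50 = 103.80 °C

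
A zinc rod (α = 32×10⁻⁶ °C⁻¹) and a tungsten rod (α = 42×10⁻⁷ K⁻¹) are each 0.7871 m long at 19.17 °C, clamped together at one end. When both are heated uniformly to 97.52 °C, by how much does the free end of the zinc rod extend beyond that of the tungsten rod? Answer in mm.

1.71 mm

ΔT = 78.35 K
zinc: ΔL = 32×10⁻⁶ × 0.7871 m × 78.35 = 1.9734×10⁻³ m = 1.9734 mm
tungsten: ΔL = 42×10⁻⁷ × 0.7871 m × 78.35 = 2.5901×10⁻⁴ m = 0.25901 mm
difference = 1.9734 − 0.25901 = 1.71439 mm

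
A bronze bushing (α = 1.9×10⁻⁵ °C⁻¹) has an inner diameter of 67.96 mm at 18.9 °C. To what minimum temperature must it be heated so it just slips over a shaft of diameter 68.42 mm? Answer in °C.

T = 375 °C

Required Δd = 68.42 − 67.96 = 0.46 mm
Δd = αd₀ΔT ⇒ ΔT = Δd/(αd₀) = 0.46 / (1.9×10⁻⁵ × 67.96) = 356.25 K
T_min = 18.9 + 356.25 = 375.15 °C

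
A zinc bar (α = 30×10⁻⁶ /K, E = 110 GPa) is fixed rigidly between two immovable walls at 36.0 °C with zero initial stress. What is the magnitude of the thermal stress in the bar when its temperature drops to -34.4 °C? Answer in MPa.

Fully constrained: the free strain ε = αΔT is blocked, so σ = Eε = EαΔT.
|ΔT| = 70.4 K
σ = 110×10⁹ × 30×10⁻⁶ × 70.4 = 2.32×10⁸ Pa

σ = 232 MPa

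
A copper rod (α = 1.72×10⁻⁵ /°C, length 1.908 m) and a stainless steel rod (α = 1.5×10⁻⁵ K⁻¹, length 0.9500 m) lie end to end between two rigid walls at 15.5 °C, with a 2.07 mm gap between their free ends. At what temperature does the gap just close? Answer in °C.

T = 59.5 °C

α₁L₁ = 3.28176×10⁻⁵ m/K, α₂L₂ = 1.425×10⁻⁵ m/K → total 4.70676×10⁻⁵ m/K
ΔT = g/(α₁L₁+α₂L₂) = 2.07×10⁻³ / 4.70676×10⁻⁵ = 43.979 K
T = 15.5 + 43.979 = 59.479 °C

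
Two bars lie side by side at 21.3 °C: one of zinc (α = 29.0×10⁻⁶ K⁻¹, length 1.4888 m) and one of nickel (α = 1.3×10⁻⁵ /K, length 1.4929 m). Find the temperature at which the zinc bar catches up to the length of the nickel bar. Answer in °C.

T = 193.8 °C

L₁(1 + α₁ΔT) = L₂(1 + α₂ΔT) ⇒ ΔT = (L₂ − L₁)/(α₁L₁ − α₂L₂)
L₂ − L₁ = 1.4929 − 1.4888 = 4.10×10⁻³ m
α₁L₁ − α₂L₂ = 29.0×10⁻⁶×1.4888 − 1.3×10⁻⁵×1.4929 = 2.37675×10⁻⁵ m/K
ΔT = 4.10×10⁻³ / 2.37675×10⁻⁵ = 172.504 K
T = 21.3 + 172.504 = 193.804 °C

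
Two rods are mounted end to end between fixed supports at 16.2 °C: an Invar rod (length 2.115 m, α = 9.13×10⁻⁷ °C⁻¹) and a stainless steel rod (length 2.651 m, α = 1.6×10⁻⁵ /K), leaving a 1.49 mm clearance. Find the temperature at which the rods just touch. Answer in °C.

α₁L₁ = 1.930995×10⁻⁶ m/K, α₂L₂ = 4.2416×10⁻⁵ m/K → total 4.4346995×10⁻⁵ m/K
ΔT = g/(α₁L₁+α₂L₂) = 1.49×10⁻³ / 4.4346995×10⁻⁵ = 33.599 K
T = 16.2 + 33.599 = 49.799 °C

T = 49.8 °C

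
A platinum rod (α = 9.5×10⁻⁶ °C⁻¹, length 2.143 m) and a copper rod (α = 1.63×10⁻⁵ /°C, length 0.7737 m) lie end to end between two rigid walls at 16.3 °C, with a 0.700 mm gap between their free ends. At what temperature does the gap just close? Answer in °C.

T = 37.5 °C

Gap closes when ΔL₁ + ΔL₂ = 0.700 mm = 7.00×10⁻⁴ m
(α₁L₁ + α₂L₂)ΔT = g
α₁L₁ + α₂L₂ = 9.5×10⁻⁶×2.143 + 1.63×10⁻⁵×0.7737 = 3.296981×10⁻⁵ m/K
ΔT = 7.00×10⁻⁴ / 3.296981×10⁻⁵ = 21.232 K
T = 16.3 + 21.232 = 37.532 °C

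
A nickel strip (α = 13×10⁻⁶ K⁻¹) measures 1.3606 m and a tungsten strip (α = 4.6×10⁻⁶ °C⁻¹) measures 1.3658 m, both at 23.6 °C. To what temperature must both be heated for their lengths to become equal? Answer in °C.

T = 479.5 °C

L₁(1 + α₁ΔT) = L₂(1 + α₂ΔT) ⇒ ΔT = (L₂ − L₁)/(α₁L₁ − α₂L₂)
L₂ − L₁ = 1.3658 − 1.3606 = 5.20×10⁻³ m
α₁L₁ − α₂L₂ = 13×10⁻⁶×1.3606 − 4.6×10⁻⁶×1.3658 = 1.140512×10⁻⁵ m/K
ΔT = 5.20×10⁻³ / 1.140512×10⁻⁵ = 455.936 K
T = 23.6 + 455.936 = 479.536 °C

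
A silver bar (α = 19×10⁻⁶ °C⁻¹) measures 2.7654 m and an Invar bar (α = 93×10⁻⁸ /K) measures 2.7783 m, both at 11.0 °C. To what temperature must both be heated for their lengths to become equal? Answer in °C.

Equal length when α₁L₁ΔT − α₂L₂ΔT = L₂ − L₁ = 1.29×10⁻² m
α₁L₁ = 5.25426×10⁻⁵, α₂L₂ = 2.583819×10⁻⁶ → Δ(αL) = 4.9958781×10⁻⁵ m/K
ΔT = 1.29×10⁻² / 4.9958781×10⁻⁵ = 258.213 K, so T = 11.0 + 258.213 = 269.213 °C

T = 269.2 °C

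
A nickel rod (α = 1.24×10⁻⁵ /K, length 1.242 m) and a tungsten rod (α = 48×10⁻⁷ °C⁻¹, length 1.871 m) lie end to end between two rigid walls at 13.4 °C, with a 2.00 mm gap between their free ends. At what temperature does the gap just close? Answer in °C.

T = 95.4 °C

Gap closes when ΔL₁ + ΔL₂ = 2.00 mm = 2.00×10⁻³ m
(α₁L₁ + α₂L₂)ΔT = g
α₁L₁ + α₂L₂ = 1.24×10⁻⁵×1.242 + 48×10⁻⁷×1.871 = 2.43816×10⁻⁵ m/K
ΔT = 2.00×10⁻³ / 2.43816×10⁻⁵ = 82.029 K
T = 13.4 + 82.029 = 95.429 °C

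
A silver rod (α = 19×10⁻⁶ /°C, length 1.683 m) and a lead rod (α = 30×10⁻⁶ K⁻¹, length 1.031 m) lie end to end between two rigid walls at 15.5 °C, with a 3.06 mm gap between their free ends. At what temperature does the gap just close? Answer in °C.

α₁L₁ = 3.1977×10⁻⁵ m/K, α₂L₂ = 3.093×10⁻⁵ m/K → total 6.2907×10⁻⁵ m/K
ΔT = g/(α₁L₁+α₂L₂) = 3.06×10⁻³ / 6.2907×10⁻⁵ = 48.643 K
T = 15.5 + 48.643 = 64.143 °C

T = 64.1 °C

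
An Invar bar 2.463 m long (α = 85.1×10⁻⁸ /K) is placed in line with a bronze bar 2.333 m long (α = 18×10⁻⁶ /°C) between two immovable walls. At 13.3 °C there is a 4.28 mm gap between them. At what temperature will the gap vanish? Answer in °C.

α₁L₁ = 2.096013×10⁻⁶ m/K, α₂L₂ = 4.1994×10⁻⁵ m/K → total 4.4090013×10⁻⁵ m/K
ΔT = g/(α₁L₁+α₂L₂) = 4.28×10⁻³ / 4.4090013×10⁻⁵ = 97.07 K
T = 13.3 + 97.07 = 110.37 °C

T = 110 °C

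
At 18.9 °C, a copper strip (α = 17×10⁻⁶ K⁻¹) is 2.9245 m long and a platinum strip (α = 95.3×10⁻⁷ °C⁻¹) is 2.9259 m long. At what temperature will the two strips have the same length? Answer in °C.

T = 83.02 °C

L₁(1 + α₁ΔT) = L₂(1 + α₂ΔT) ⇒ ΔT = (L₂ − L₁)/(α₁L₁ − α₂L₂)
L₂ − L₁ = 2.9259 − 2.9245 = 1.40×10⁻³ m
α₁L₁ − α₂L₂ = 17×10⁻⁶×2.9245 − 95.3×10⁻⁷×2.9259 = 2.1832673×10⁻⁵ m/K
ΔT = 1.40×10⁻³ / 2.1832673×10⁻⁵ = 64.1241 K
T = 18.9 + 64.1241 = 83.0241 °C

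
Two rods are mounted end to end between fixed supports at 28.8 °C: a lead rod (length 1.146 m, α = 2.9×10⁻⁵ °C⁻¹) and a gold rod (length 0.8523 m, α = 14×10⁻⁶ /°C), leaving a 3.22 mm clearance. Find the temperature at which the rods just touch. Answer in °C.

T = 100 °C

α₁L₁ = 3.3234×10⁻⁵ m/K, α₂L₂ = 1.19322×10⁻⁵ m/K → total 4.51662×10⁻⁵ m/K
ΔT = g/(α₁L₁+α₂L₂) = 3.22×10⁻³ / 4.51662×10⁻⁵ = 71.29 K
T = 28.8 + 71.29 = 100.09 °C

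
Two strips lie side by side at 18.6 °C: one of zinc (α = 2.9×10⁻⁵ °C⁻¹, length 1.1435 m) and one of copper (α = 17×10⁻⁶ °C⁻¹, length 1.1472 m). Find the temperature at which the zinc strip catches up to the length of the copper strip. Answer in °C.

T = 289.5 °C

L₁(1 + α₁ΔT) = L₂(1 + α₂ΔT) ⇒ ΔT = (L₂ − L₁)/(α₁L₁ − α₂L₂)
L₂ − L₁ = 1.1472 − 1.1435 = 3.70×10⁻³ m
α₁L₁ − α₂L₂ = 2.9×10⁻⁵×1.1435 − 17×10⁻⁶×1.1472 = 1.36591×10⁻⁵ m/K
ΔT = 3.70×10⁻³ / 1.36591×10⁻⁵ = 270.882 K
T = 18.6 + 270.882 = 289.482 °C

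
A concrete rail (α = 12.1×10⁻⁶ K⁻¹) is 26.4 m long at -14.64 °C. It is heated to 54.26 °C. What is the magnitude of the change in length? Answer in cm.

ΔL = 2.20 cm

|ΔT| = |54.26 − (-14.64)| = 68.90 K
ΔL = αL₀ΔT = (12.1×10⁻⁶)(26.4)(68.90) = 2.20×10⁻² m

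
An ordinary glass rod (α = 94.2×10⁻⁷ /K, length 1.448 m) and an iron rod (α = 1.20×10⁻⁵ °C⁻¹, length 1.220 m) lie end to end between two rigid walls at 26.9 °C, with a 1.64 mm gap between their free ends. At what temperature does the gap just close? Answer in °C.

Gap closes when ΔL₁ + ΔL₂ = 1.64 mm = 1.64×10⁻³ m
(α₁L₁ + α₂L₂)ΔT = g
α₁L₁ + α₂L₂ = 94.2×10⁻⁷×1.448 + 1.20×10⁻⁵×1.220 = 2.828016×10⁻⁵ m/K
ΔT = 1.64×10⁻³ / 2.828016×10⁻⁵ = 57.991 K
T = 26.9 + 57.991 = 84.891 °C

T = 84.9 °C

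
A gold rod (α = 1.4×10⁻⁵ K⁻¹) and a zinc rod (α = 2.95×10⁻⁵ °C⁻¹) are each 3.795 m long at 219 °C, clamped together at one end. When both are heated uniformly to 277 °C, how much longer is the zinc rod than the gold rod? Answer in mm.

3.41 mm

ΔT = 58 K
gold: ΔL = 1.4×10⁻⁵ × 3.795 m × 58 = 3.0815×10⁻³ m = 3.0815 mm
zinc: ΔL = 2.95×10⁻⁵ × 3.795 m × 58 = 6.4932×10⁻³ m = 6.4932 mm
difference = 6.4932 − 3.0815 = 3.4117 mm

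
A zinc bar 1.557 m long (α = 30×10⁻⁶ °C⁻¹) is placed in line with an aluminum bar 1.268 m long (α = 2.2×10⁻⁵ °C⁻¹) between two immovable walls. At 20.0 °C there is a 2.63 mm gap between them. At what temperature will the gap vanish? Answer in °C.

T = 55.3 °C

Gap closes when ΔL₁ + ΔL₂ = 2.63 mm = 2.63×10⁻³ m
(α₁L₁ + α₂L₂)ΔT = g
α₁L₁ + α₂L₂ = 30×10⁻⁶×1.557 + 2.2×10⁻⁵×1.268 = 7.4606×10⁻⁵ m/K
ΔT = 2.63×10⁻³ / 7.4606×10⁻⁵ = 35.252 K
T = 20.0 + 35.252 = 55.252 °C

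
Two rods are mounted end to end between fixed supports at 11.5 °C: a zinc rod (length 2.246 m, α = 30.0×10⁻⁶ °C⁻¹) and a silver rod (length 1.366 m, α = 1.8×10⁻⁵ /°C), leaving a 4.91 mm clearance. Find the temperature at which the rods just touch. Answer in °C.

α₁L₁ = 6.738×10⁻⁵ m/K, α₂L₂ = 2.4588×10⁻⁵ m/K → total 9.1968×10⁻⁵ m/K
ΔT = g/(α₁L₁+α₂L₂) = 4.91×10⁻³ / 9.1968×10⁻⁵ = 53.388 K
T = 11.5 + 53.388 = 64.888 °C

T = 64.9 °C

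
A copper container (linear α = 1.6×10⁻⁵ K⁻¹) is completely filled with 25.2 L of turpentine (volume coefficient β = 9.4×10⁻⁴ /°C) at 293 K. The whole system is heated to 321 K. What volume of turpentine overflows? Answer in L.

0.629 L

The container also expands: β_container ≈ 3α = 4.8×10⁻⁵ /K
Net overflow = V₀(β_liq − 3α_cont)ΔT
β − 3α = 9.40×10⁻⁴ − 4.8×10⁻⁵ = 8.92×10⁻⁴ /K; ΔT = 28 K
ΔV = 25.2 × 8.92×10⁻⁴ × 28 = 0.629 L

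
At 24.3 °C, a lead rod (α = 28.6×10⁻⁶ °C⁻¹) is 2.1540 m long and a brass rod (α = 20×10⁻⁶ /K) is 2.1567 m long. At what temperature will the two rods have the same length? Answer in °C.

Equal length when α₁L₁ΔT − α₂L₂ΔT = L₂ − L₁ = 2.70×10⁻³ m
α₁L₁ = 6.16044×10⁻⁵, α₂L₂ = 4.3134×10⁻⁵ → Δ(αL) = 1.84704×10⁻⁵ m/K
ΔT = 2.70×10⁻³ / 1.84704×10⁻⁵ = 146.180 K, so T = 24.3 + 146.180 = 170.480 °C

T = 170.5 °C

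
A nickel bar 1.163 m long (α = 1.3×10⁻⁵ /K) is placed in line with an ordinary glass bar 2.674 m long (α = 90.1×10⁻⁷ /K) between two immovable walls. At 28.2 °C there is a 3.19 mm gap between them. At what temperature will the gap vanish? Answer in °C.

Gap closes when ΔL₁ + ΔL₂ = 3.19 mm = 3.19×10⁻³ m
(α₁L₁ + α₂L₂)ΔT = g
α₁L₁ + α₂L₂ = 1.3×10⁻⁵×1.163 + 90.1×10⁻⁷×2.674 = 3.921174×10⁻⁵ m/K
ΔT = 3.19×10⁻³ / 3.921174×10⁻⁵ = 81.35 K
T = 28.2 + 81.35 = 109.55 °C

T = 110 °C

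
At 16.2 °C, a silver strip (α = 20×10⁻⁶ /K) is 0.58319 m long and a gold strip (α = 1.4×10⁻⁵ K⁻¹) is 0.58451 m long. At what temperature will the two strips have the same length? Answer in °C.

T = 395.4 °C

Equal length when α₁L₁ΔT − α₂L₂ΔT = L₂ − L₁ = 1.32×10⁻³ m
α₁L₁ = 1.16638×10⁻⁵, α₂L₂ = 8.18314×10⁻⁶ → Δ(αL) = 3.48066×10⁻⁶ m/K
ΔT = 1.32×10⁻³ / 3.48066×10⁻⁶ = 379.238 K, so T = 16.2 + 379.238 = 395.438 °C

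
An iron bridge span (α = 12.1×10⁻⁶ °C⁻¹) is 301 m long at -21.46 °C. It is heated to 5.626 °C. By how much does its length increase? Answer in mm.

ΔL = 98.6 mm

|ΔT| = |5.626 − (-21.46)| = 27.086 K
ΔL = αL₀ΔT = (12.1×10⁻⁶)(301)(27.086) = 9.86×10⁻² m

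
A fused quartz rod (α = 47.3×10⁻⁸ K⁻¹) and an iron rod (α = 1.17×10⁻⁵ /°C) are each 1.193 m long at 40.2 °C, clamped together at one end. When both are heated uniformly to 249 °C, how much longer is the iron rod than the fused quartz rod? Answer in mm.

2.80 mm

ΔT = 208.8 K
fused quartz: ΔL = 47.3×10⁻⁸ × 1.193 m × 208.8 = 1.1782×10⁻⁴ m = 0.11782 mm
iron: ΔL = 1.17×10⁻⁵ × 1.193 m × 208.8 = 2.9145×10⁻³ m = 2.9145 mm
difference = 2.9145 − 0.11782 = 2.79668 mm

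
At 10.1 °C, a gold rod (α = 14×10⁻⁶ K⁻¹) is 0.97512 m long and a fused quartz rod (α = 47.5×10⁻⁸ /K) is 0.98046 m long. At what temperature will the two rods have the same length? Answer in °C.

Equal length when α₁L₁ΔT − α₂L₂ΔT = L₂ − L₁ = 5.34×10⁻³ m
α₁L₁ = 1.365168×10⁻⁵, α₂L₂ = 4.657185×10⁻⁷ → Δ(αL) = 1.31859615×10⁻⁵ m/K
ΔT = 5.34×10⁻³ / 1.31859615×10⁻⁵ = 404.976 K, so T = 10.1 + 404.976 = 415.076 °C

T = 415.1 °C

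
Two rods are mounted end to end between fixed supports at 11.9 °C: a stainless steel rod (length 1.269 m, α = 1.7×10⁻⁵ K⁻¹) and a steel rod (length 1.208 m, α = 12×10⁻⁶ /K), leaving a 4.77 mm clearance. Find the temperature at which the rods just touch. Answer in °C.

T = 144 °C

α₁L₁ = 2.1573×10⁻⁵ m/K, α₂L₂ = 1.4496×10⁻⁵ m/K → total 3.6069×10⁻⁵ m/K
ΔT = g/(α₁L₁+α₂L₂) = 4.77×10⁻³ / 3.6069×10⁻⁵ = 132.25 K
T = 11.9 + 132.25 = 144.15 °C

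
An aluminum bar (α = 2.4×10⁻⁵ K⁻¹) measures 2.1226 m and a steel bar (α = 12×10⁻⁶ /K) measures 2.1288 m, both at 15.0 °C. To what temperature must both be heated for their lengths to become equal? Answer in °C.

T = 259.1 °C

L₁(1 + α₁ΔT) = L₂(1 + α₂ΔT) ⇒ ΔT = (L₂ − L₁)/(α₁L₁ − α₂L₂)
L₂ − L₁ = 2.1288 − 2.1226 = 6.20×10⁻³ m
α₁L₁ − α₂L₂ = 2.4×10⁻⁵×2.1226 − 12×10⁻⁶×2.1288 = 2.53968×10⁻⁵ m/K
ΔT = 6.20×10⁻³ / 2.53968×10⁻⁵ = 244.125 K
T = 15.0 + 244.125 = 259.125 °C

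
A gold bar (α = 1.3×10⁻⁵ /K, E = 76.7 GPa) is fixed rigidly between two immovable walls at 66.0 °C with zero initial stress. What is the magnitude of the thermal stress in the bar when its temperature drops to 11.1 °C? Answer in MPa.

Fully constrained: the free strain ε = αΔT is blocked, so σ = Eε = EαΔT.
|ΔT| = 54.9 K
σ = 76.7×10⁹ × 1.3×10⁻⁵ × 54.9 = 5.47×10⁷ Pa

σ = 54.7 MPa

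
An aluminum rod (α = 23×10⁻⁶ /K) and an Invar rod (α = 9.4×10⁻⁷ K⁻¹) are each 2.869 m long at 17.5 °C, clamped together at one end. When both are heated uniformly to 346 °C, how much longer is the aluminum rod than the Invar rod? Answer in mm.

ΔT = 328.5 K
aluminum: ΔL = 23×10⁻⁶ × 2.869 m × 328.5 = 2.1677×10⁻² m = 21.677 mm
Invar: ΔL = 9.4×10⁻⁷ × 2.869 m × 328.5 = 8.8592×10⁻⁴ m = 0.88592 mm
difference = 21.677 − 0.88592 = 20.79108 mm

20.8 mm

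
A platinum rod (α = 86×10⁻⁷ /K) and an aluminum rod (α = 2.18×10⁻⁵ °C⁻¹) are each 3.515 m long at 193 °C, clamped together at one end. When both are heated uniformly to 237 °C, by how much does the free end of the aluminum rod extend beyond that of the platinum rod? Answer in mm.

2.04 mm

ΔT = 44 K
platinum: ΔL = 86×10⁻⁷ × 3.515 m × 44 = 1.3301×10⁻³ m = 1.3301 mm
aluminum: ΔL = 2.18×10⁻⁵ × 3.515 m × 44 = 3.3716×10⁻³ m = 3.3716 mm
difference = 3.3716 − 1.3301 = 2.0415 mm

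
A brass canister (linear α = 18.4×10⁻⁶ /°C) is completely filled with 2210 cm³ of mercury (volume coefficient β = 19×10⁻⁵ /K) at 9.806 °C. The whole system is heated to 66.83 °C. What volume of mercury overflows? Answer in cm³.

17.0 cm³

The canister also expands: β_container ≈ 3α = 5.52×10⁻⁵ /K
Net overflow = V₀(β_liq − 3α_cont)ΔT
β − 3α = 1.90×10⁻⁴ − 5.52×10⁻⁵ = 1.348×10⁻⁴ /K; ΔT = 57.024 K
ΔV = 2210 × 1.348×10⁻⁴ × 57.024 = 17.0 cm³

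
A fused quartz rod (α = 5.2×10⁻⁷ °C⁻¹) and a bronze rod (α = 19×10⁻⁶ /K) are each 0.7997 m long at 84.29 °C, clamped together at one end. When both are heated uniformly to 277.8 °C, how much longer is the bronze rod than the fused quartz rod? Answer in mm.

2.86 mm

ΔT = 193.51 K
fused quartz: ΔL = 5.2×10⁻⁷ × 0.7997 m × 193.51 = 8.0470×10⁻⁵ m = 0.080470 mm
bronze: ΔL = 19×10⁻⁶ × 0.7997 m × 193.51 = 2.9402×10⁻³ m = 2.9402 mm
difference = 2.9402 − 0.080470 = 2.85973 mm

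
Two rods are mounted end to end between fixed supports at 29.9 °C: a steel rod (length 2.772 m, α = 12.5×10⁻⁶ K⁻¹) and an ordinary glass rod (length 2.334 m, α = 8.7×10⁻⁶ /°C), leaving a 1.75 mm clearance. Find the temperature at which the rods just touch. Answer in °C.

T = 61.7 °C

α₁L₁ = 3.465×10⁻⁵ m/K, α₂L₂ = 2.03058×10⁻⁵ m/K → total 5.49558×10⁻⁵ m/K
ΔT = g/(α₁L₁+α₂L₂) = 1.75×10⁻³ / 5.49558×10⁻⁵ = 31.844 K
T = 29.9 + 31.844 = 61.744 °C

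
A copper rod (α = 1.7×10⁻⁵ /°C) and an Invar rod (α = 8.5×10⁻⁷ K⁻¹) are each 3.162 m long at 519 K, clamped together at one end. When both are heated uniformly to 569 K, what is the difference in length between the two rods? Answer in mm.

2.55 mm

ΔT = 50 K
copper: ΔL = 1.7×10⁻⁵ × 3.162 m × 50 = 2.6877×10⁻³ m = 2.6877 mm
Invar: ΔL = 8.5×10⁻⁷ × 3.162 m × 50 = 1.3439×10⁻⁴ m = 0.13439 mm
difference = 2.6877 − 0.13439 = 2.55331 mm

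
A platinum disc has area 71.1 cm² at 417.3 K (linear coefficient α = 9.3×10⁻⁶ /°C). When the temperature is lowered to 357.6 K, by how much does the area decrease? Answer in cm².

ΔA = 0.0790 cm²

Area coefficient ≈ 2α; |ΔT| = 59.7 K
ΔA = 2αA₀ΔT = 2(9.3×10⁻⁶)(71.1)(59.7) = 0.0790 cm²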